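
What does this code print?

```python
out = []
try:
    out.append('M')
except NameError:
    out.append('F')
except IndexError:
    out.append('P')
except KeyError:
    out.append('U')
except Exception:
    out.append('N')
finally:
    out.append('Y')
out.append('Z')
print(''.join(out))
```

Execution trace: 'M' (try body, no exception) → 'Y' (finally) → 'Z' (after the try/except). Output: MYZ

Answer: MYZ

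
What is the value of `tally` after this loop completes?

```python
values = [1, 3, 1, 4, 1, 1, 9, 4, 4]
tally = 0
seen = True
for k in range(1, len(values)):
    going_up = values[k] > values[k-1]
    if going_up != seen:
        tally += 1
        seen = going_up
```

Count direction changes in [1, 3, 1, 4, 1, 1, 9, 4, 4]
`tally` takes the values: 0 → 1 → 2 → 3 → 4 → 5

Answer: 5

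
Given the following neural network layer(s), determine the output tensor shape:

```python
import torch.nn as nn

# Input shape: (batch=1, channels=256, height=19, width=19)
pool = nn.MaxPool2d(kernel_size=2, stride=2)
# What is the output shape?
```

Input: (1, 256, 19, 19) -> Output: (1, 256, 9, 9)

Answer: (1, 256, 9, 9)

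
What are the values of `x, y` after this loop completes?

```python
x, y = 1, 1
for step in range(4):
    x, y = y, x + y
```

Fibonacci: after 4 iterations
`x, y` takes the values: (1, 1) → (1, 2) → (2, 3) → (3, 5) → (5, 8)

Answer: 5, 8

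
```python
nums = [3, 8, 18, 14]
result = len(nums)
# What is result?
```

Trace:
`nums = [3, 8, 18, 14]` → nums = [3, 8, 18, 14]
`result = len(nums)` → result = 4
So result = 4

Answer: 4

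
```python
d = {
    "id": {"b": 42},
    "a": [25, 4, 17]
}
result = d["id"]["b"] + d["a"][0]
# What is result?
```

Trace:
`d = { ...` → d = {'id': {'b': 42}, 'a': [25, 4, 17]}
`result = d["id"]["b"] + d["a"][0]` → result = 67
So result = 67

Answer: 67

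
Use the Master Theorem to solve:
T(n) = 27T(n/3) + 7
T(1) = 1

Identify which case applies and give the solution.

a=27, b=3, f(n)=7. log_3(27) = 3. Since c=0 < 3, Case 1 applies: T(n) = Θ(n^log_b(a)) = O(n^3).

Answer: O(n^3) - Case 1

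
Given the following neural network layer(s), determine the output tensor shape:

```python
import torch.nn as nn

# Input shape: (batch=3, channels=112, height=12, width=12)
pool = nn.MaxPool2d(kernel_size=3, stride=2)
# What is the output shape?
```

Input: (3, 112, 12, 12) -> Output: (3, 112, 5, 5)

Answer: (3, 112, 5, 5)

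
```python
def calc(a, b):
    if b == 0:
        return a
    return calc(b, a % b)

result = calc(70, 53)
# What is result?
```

calc(70, 53) -> calc(53, 17) -> calc(17, 2) -> calc(2, 1) -> calc(1, 0) -> 1

Answer: 1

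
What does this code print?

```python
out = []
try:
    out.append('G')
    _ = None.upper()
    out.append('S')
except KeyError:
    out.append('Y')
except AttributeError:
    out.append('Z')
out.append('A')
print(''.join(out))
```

Execution trace: 'G' (try body) → 'Z' (except AttributeError) → 'A' (after the try/except). Output: GZA

Answer: GZA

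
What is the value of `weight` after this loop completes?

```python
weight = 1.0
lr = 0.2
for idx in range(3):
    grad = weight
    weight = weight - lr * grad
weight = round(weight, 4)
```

Gradient descent: w = 1.0 * (1 - 0.2)^3
`weight` takes the values: 1.0 → 0.8 → 0.64 → 0.512

Answer: 0.512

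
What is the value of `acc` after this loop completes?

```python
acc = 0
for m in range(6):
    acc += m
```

Sum of 0 to 5 = 15
`acc` takes the values: 0 → 1 → 3 → 6 → 10 → 15

Answer: 15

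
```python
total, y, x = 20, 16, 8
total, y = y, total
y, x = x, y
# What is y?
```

Trace:
`total, y, x = 20, 16, 8` → total = 20; y = 16; x = 8
`total, y = y, total` → total = 16; y = 20
`y, x = x, y` → y = 8; x = 20
So y = 8

Answer: 8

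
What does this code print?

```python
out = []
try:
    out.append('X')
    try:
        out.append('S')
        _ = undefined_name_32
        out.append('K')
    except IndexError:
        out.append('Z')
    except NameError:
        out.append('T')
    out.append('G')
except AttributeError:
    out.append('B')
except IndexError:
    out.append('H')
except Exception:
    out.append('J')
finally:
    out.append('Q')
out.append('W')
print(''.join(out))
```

Execution trace: 'X' (try body) → 'S' (inner try body) → 'T' (inner except NameError) → 'G' (try body, no exception) → 'Q' (finally) → 'W' (after the try/except). Output: XSTGQW

Answer: XSTGQW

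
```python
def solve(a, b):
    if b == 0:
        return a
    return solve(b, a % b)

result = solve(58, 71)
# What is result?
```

solve(58, 71) -> solve(71, 58) -> solve(58, 13) -> solve(13, 6) -> solve(6, 1) -> solve(1, 0) -> 1

Answer: 1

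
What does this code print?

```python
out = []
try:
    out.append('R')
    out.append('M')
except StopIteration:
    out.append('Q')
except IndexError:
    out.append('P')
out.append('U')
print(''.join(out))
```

Execution trace: 'R' (try body) → 'M' (try body, no exception) → 'U' (after the try/except). Output: RMU

Answer: RMU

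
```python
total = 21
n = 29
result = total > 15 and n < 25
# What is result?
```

Trace:
`total = 21` → total = 21
`n = 29` → n = 29
`result = total > 15 and n < 25` → result = False
So result = False

Answer: False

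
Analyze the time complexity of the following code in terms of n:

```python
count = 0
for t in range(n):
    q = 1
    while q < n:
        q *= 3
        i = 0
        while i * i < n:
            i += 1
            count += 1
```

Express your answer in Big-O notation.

Each loop level contributes: n × log n × √n. Multiplying the contributions gives O(n√n log n).

Answer: O(n√n log n)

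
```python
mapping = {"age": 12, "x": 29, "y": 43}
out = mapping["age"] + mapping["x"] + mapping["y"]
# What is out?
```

Trace:
`mapping = {"age": 12, "x": 29, "y": 43}` → mapping = {'age': 12, 'x': 29, 'y': 43}
`out = mapping["age"] + mapping["x"] + mapping["y"]` → out = 84
So out = 84

Answer: 84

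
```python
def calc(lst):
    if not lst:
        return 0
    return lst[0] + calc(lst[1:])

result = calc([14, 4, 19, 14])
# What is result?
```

14 + 4 + 19 + 14 + 0 = 51

Answer: 51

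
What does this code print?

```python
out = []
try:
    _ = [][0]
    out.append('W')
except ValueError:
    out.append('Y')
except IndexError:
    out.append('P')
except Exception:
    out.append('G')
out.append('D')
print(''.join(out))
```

Execution trace: 'P' (except IndexError) → 'D' (after the try/except). Output: PD

Answer: PD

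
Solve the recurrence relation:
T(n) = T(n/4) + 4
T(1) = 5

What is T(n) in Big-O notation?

Each step divides n by 4 and adds 4. After log_4(n) steps we reach T(1)=5. So T(n) = 4·log_4(n) + 5 = O(log n).

Answer: O(log n)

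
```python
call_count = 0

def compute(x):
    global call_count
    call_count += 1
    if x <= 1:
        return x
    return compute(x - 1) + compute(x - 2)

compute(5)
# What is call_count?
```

Calls(x) = 1 + Calls(x-1) + Calls(x-2); Calls(0)=Calls(1)=1. For x=5 this gives 15.

Answer: 15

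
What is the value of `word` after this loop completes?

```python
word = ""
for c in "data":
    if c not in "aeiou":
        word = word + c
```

Remove vowels from 'data'
`word` takes the values: "" → "d" → "dt"

Answer: "dt"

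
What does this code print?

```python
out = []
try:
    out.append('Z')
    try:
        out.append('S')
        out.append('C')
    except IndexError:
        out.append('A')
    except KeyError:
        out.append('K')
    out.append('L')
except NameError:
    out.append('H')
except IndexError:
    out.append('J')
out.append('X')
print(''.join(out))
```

Execution trace: 'Z' (try body) → 'S' (inner try body) → 'C' (inner try body, no exception) → 'L' (try body, no exception) → 'X' (after the try/except). Output: ZSCLX

Answer: ZSCLX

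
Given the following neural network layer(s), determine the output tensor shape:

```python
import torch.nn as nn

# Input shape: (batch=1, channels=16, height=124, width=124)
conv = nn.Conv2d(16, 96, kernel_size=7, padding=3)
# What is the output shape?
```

Input: (1, 16, 124, 124) -> Output: (1, 96, 124, 124)

Answer: (1, 96, 124, 124)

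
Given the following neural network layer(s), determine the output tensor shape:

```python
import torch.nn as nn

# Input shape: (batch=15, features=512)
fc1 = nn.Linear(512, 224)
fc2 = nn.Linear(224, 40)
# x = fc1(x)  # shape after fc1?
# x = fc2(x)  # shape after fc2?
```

Input: (15, 512) -> after fc1: (15, 224) -> Output: (15, 40)

Answer: (15, 40)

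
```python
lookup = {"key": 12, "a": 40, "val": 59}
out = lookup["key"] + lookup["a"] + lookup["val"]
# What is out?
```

Trace:
`lookup = {"key": 12, "a": 40, "val": 59}` → lookup = {'key': 12, 'a': 40, 'val': 59}
`out = lookup["key"] + lookup["a"] + lookup["val"]` → out = 111
So out = 111

Answer: 111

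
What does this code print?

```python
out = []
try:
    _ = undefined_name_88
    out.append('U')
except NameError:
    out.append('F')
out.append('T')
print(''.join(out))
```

Execution trace: 'F' (except NameError) → 'T' (after the try/except). Output: FT

Answer: FT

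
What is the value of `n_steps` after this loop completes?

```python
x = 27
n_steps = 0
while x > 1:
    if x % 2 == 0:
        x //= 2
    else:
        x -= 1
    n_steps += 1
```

Steps to reduce 27 to 1
`n_steps` takes the values: 0 → 1 → 2 → 3 → 4 → 5 → 6 → 7

Answer: 7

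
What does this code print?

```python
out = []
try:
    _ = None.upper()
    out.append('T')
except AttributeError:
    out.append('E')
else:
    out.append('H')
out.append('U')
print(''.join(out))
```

Execution trace: 'E' (except AttributeError) → 'U' (after the try/except). Output: EU

Answer: EU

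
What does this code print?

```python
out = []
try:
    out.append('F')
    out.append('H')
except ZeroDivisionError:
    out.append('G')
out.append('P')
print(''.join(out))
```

Execution trace: 'F' (try body) → 'H' (try body, no exception) → 'P' (after the try/except). Output: FHP

Answer: FHP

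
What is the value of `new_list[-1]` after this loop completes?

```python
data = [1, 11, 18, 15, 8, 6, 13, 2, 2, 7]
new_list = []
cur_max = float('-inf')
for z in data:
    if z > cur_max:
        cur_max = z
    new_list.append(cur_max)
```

Running max ends at 18
`new_list` takes the values: [] → [1] → [1, 11] → [1, 11, 18] → [1, 11, 18, 18] → [1, 11, 18, 18, 18] → [1, 11, 18, 18, 18, 18] → [1, 11, 18, 18, 18, 18, 18] → [1, 11, 18, 18, 18, 18, 18, 18] → [1, 11, 18, 18, 18, 18, 18, 18, 18] → [1, 11, 18, 18, 18, 18, 18, 18, 18, 18]
So `new_list[-1]` = 18

Answer: 18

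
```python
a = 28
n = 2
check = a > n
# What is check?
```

Trace:
`a = 28` → a = 28
`n = 2` → n = 2
`check = a > n` → check = True
So check = True

Answer: True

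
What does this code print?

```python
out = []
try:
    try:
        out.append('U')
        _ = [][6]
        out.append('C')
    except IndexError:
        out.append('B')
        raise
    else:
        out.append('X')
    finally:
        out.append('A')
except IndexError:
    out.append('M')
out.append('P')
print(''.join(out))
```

Execution trace: 'U' (inner try body) → 'B' (inner except IndexError) → 'A' (inner finally) → 'M' (outer except IndexError) → 'P' (after the try/except). Output: UBAMP

Answer: UBAMP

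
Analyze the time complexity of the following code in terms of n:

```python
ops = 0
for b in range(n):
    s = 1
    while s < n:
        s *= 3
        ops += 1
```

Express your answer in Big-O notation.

Each loop level contributes: n × log n. Multiplying the contributions gives O(n log n).

Answer: O(n log n)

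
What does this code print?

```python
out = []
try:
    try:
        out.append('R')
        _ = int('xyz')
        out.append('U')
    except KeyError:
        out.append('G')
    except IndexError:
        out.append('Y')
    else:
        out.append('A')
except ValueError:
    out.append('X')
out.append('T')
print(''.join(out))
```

Execution trace: 'R' (try body) → 'X' (outer except ValueError) → 'T' (after the try/except). Output: RXT

Answer: RXT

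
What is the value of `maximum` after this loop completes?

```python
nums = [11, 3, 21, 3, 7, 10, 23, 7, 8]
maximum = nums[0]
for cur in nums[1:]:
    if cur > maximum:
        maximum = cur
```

Maximum of [11, 3, 21, 3, 7, 10, 23, 7, 8]
`maximum` takes the values: 11 → 21 → 23

Answer: 23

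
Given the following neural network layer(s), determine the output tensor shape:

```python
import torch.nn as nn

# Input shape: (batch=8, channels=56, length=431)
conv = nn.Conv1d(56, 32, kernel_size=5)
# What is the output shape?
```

Input: (8, 56, 431) -> Output: (8, 32, 427)

Answer: (8, 32, 427)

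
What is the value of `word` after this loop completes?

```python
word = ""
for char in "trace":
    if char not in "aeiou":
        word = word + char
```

Remove vowels from 'trace'
`word` takes the values: "" → "t" → "tr" → "trc"

Answer: "trc"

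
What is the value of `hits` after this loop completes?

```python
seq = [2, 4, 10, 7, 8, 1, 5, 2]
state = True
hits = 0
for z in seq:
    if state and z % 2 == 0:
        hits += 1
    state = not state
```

Count even values at even positions
`hits` takes the values: 0 → 1 → 2 → 3

Answer: 3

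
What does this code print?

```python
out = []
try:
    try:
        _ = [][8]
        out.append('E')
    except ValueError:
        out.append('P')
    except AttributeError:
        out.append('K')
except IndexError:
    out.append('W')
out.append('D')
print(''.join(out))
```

Execution trace: 'W' (outer except IndexError) → 'D' (after the try/except). Output: WD

Answer: WD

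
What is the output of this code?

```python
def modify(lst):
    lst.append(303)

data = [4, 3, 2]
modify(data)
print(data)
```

Key concept: function modifies passed list.
Step by step:
`data = [4, 3, 2]` → data = [4, 3, 2]
`modify(data)` → data = [4, 3, 2, 303]
`print(data)` → prints [4, 3, 2, 303]

Answer: [4, 3, 2, 303]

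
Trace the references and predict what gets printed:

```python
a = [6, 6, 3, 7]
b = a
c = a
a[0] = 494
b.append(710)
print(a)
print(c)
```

Key concept: multiple aliases.
Step by step:
`a = [6, 6, 3, 7]` → a = [6, 6, 3, 7]
`b = a` → b = [6, 6, 3, 7] (same object as a)
`c = a` → c = [6, 6, 3, 7] (same object as a, b)
`a[0] = 494` → a = [494, 6, 3, 7] (same object as b, c); b = [494, 6, 3, 7] (same object as a, c); c = [494, 6, 3, 7] (same object as a, b)
`b.append(710)` → a = [494, 6, 3, 7, 710] (same object as b, c); b = [494, 6, 3, 7, 710] (same object as a, c); c = [494, 6, 3, 7, 710] (same object as a, b)
`print(a)` → prints [494, 6, 3, 7, 710]
`print(c)` → prints [494, 6, 3, 7, 710]

Answer:
[494, 6, 3, 7, 710]
[494, 6, 3, 7, 710]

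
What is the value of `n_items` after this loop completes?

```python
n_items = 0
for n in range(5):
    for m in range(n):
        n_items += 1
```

Triangle number: 0+1+2+...+4
`n_items` takes the values: 0 → 1 → 2 → 3 → 4 → 5 → 6 → 7 → 8 → 9 → 10

Answer: 10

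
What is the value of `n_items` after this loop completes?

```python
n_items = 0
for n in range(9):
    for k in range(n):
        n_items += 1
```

Triangle number: 0+1+2+...+8
`n_items` takes the values: 0 → 1 → 2 → 3 → 4 → 5 → 6 → 7 → 8 → 9 → 10 → 11 → 12 → 13 → 14 → 15 → 16 → 17 → 18 → 19 → 20 → 21 → 22 → 23 → 24 → 25 → 26 → 27 → 28 → 29 → 30 → 31 → 32 → 33 → 34 → 35 → 36

Answer: 36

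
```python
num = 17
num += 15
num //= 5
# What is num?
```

Trace:
`num = 17` → num = 17
`num += 15` → num = 32
`num //= 5` → num = 6
So num = 6

Answer: 6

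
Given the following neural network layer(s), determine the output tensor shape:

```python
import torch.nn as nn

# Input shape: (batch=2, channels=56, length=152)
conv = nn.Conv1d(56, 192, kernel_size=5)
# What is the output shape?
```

Input: (2, 56, 152) -> Output: (2, 192, 148)

Answer: (2, 192, 148)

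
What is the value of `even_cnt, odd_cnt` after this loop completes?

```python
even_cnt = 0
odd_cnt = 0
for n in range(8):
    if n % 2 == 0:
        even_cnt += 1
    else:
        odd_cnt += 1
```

Count evens and odds in range(8)
`even_cnt, odd_cnt` takes the values: (0, 0) → (1, 0) → (1, 1) → (2, 1) → (2, 2) → (3, 2) → (3, 3) → (4, 3) → (4, 4)

Answer: 4, 4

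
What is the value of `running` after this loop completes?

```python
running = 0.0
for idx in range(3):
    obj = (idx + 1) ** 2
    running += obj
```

Sum of squared losses 1² + 2² + ... + 3²
`running` takes the values: 0.0 → 1.0 → 5.0 → 14.0

Answer: 14.0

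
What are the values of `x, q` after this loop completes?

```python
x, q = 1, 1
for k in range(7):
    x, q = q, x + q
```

Fibonacci: after 7 iterations
`x, q` takes the values: (1, 1) → (1, 2) → (2, 3) → (3, 5) → (5, 8) → (8, 13) → (13, 21) → (21, 34)

Answer: 21, 34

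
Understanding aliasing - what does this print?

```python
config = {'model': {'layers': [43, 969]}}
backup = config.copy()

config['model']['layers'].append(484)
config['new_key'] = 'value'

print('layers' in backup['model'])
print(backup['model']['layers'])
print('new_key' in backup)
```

Key concept: shallow copy gotcha with nested dict.
Step by step:
`config = {'model': {'layers': [43, 969]}}` → config = {'model': {'layers': [43, 969]}}
`backup = config.copy()` → backup = {'model': {'layers': [43, 969]}}
`config['model']['layers'].append(484)` → config = {'model': {'layers': [43, 969, 484]}}; backup = {'model': {'layers': [43, 969, 484]}}
`config['new_key'] = 'value'` → config = {'model': {'layers': [43, 969, 484]}, 'new_key': 'value'}
`print('layers' in backup['model'])` → prints True
`print(backup['model']['layers'])` → prints [43, 969, 484]
`print('new_key' in backup)` → prints False

Answer:
True
[43, 969, 484]
False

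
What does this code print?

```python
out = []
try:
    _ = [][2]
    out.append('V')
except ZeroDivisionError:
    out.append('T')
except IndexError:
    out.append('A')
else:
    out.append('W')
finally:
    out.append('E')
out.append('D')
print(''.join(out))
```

Execution trace: 'A' (except IndexError) → 'E' (finally) → 'D' (after the try/except). Output: AED

Answer: AED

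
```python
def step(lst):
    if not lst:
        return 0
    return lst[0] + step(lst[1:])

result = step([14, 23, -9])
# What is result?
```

14 + 23 + (-9) + 0 = 28

Answer: 28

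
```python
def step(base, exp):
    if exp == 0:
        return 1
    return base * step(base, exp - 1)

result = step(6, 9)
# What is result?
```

step(6, 9) = 6 * 6 * 6 * 6 * 6 * 6 * 6 * 6 * 6 = 10077696

Answer: 10077696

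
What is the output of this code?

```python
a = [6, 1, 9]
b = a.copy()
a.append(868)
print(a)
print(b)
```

Key concept: list.copy() creates independent copy.
Step by step:
`a = [6, 1, 9]` → a = [6, 1, 9]
`b = a.copy()` → b = [6, 1, 9]
`a.append(868)` → a = [6, 1, 9, 868]
`print(a)` → prints [6, 1, 9, 868]
`print(b)` → prints [6, 1, 9]

Answer:
[6, 1, 9, 868]
[6, 1, 9]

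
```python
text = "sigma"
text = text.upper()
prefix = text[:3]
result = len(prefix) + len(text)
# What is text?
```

Trace:
`text = "sigma"` → text = 'sigma'
`text = text.upper()` → text = 'SIGMA'
`prefix = text[:3]` → prefix = 'SIG'
`result = len(prefix) + len(text)` → result = 8
So text = 'SIGMA'

Answer: 'SIGMA'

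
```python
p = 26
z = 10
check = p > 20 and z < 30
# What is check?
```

Trace:
`p = 26` → p = 26
`z = 10` → z = 10
`check = p > 20 and z < 30` → check = True
So check = True

Answer: True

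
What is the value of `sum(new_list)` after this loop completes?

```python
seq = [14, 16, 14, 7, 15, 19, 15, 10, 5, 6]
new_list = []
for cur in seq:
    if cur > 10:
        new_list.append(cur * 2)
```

Sum of doubled values > 10
`new_list` takes the values: [] → [28] → [28, 32] → [28, 32, 28] → [28, 32, 28, 30] → [28, 32, 28, 30, 38] → [28, 32, 28, 30, 38, 30]
So `sum(new_list)` = 186

Answer: 186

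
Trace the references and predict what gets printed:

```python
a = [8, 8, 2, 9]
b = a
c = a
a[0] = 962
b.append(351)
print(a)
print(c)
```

Key concept: multiple aliases.
Step by step:
`a = [8, 8, 2, 9]` → a = [8, 8, 2, 9]
`b = a` → b = [8, 8, 2, 9] (same object as a)
`c = a` → c = [8, 8, 2, 9] (same object as a, b)
`a[0] = 962` → a = [962, 8, 2, 9] (same object as b, c); b = [962, 8, 2, 9] (same object as a, c); c = [962, 8, 2, 9] (same object as a, b)
`b.append(351)` → a = [962, 8, 2, 9, 351] (same object as b, c); b = [962, 8, 2, 9, 351] (same object as a, c); c = [962, 8, 2, 9, 351] (same object as a, b)
`print(a)` → prints [962, 8, 2, 9, 351]
`print(c)` → prints [962, 8, 2, 9, 351]

Answer:
[962, 8, 2, 9, 351]
[962, 8, 2, 9, 351]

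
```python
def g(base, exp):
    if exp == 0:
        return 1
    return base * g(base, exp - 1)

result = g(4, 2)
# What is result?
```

g(4, 2) = 4 * 4 = 16

Answer: 16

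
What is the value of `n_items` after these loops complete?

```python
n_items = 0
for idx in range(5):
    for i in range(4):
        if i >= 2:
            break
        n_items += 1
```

Inner breaks at 2, outer runs 5 times
`n_items` takes the values: 0 → 1 → 2 → 3 → 4 → 5 → 6 → 7 → 8 → 9 → 10

Answer: 10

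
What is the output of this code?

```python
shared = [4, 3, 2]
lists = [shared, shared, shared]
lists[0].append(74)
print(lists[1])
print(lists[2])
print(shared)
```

Key concept: list of same reference.
Step by step:
`shared = [4, 3, 2]` → shared = [4, 3, 2]
`lists = [shared, shared, shared]` → lists = [[4, 3, 2], [4, 3, 2], [4, 3, 2]]
`lists[0].append(74)` → shared = [4, 3, 2, 74]; lists = [[4, 3, 2, 74], [4, 3, 2, 74], [4, 3, 2, 74]]
`print(lists[1])` → prints [4, 3, 2, 74]
`print(lists[2])` → prints [4, 3, 2, 74]
`print(shared)` → prints [4, 3, 2, 74]

Answer:
[4, 3, 2, 74]
[4, 3, 2, 74]
[4, 3, 2, 74]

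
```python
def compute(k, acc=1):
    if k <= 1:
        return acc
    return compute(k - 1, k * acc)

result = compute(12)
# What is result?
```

Accumulator trace (n, acc): (12, 1) -> (11, 12) -> (10, 132) -> (9, 1320) -> (8, 11880) -> (7, 95040) -> (6, 665280) -> (5, 3991680) -> (4, 19958400) -> (3, 79833600) -> (2, 239500800) -> (1, 479001600) -> return 479001600

Answer: 479001600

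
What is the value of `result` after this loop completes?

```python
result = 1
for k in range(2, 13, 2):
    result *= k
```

Product of even numbers 2 to 12
`result` takes the values: 1 → 2 → 8 → 48 → 384 → 3840 → 46080

Answer: 46080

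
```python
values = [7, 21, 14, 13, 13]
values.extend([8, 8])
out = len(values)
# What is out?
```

Trace:
`values = [7, 21, 14, 13, 13]` → values = [7, 21, 14, 13, 13]
`values.extend([8, 8])` → values = [7, 21, 14, 13, 13, 8, 8]
`out = len(values)` → out = 7
So out = 7

Answer: 7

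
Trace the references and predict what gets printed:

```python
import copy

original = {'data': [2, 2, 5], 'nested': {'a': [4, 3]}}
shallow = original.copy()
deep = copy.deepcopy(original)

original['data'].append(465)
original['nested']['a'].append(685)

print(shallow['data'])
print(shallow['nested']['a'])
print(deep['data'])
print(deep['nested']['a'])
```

Key concept: comparing shallow vs deep copy.
Step by step:
`original = {'data': [2, 2, 5], 'nested': {'a': [4, 3]}}` → original = {'data': [2, 2, 5], 'nested': {'a': [4, 3]}}
`shallow = original.copy()` → shallow = {'data': [2, 2, 5], 'nested': {'a': [4, 3]}}
`deep = copy.deepcopy(original)` → deep = {'data': [2, 2, 5], 'nested': {'a': [4, 3]}}
`original['data'].append(465)` → original = {'data': [2, 2, 5, 465], 'nested': {'a': [4, 3]}}; shallow = {'data': [2, 2, 5, 465], 'nested': {'a': [4, 3]}}
`original['nested']['a'].append(685)` → original = {'data': [2, 2, 5, 465], 'nested': {'a': [4, 3, 685]}}; shallow = {'data': [2, 2, 5, 465], 'nested': {'a': [4, 3, 685]}}
`print(shallow['data'])` → prints [2, 2, 5, 465]
`print(shallow['nested']['a'])` → prints [4, 3, 685]
`print(deep['data'])` → prints [2, 2, 5]
`print(deep['nested']['a'])` → prints [4, 3]

Answer:
[2, 2, 5, 465]
[4, 3, 685]
[2, 2, 5]
[4, 3]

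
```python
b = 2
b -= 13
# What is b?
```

Trace:
`b = 2` → b = 2
`b -= 13` → b = -11
So b = -11

Answer: -11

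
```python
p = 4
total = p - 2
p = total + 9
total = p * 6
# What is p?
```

Trace:
`p = 4` → p = 4
`total = p - 2` → total = 2
`p = total + 9` → p = 11
`total = p * 6` → total = 66
So p = 11

Answer: 11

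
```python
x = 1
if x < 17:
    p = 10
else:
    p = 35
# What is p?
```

Trace:
`x = 1` → x = 1
`if x < 17: ...` → x < 17 is True → p = 10
So p = 10

Answer: 10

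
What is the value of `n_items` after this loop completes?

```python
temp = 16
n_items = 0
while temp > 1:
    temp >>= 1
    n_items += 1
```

Count right shifts until 1
`n_items` takes the values: 0 → 1 → 2 → 3 → 4

Answer: 4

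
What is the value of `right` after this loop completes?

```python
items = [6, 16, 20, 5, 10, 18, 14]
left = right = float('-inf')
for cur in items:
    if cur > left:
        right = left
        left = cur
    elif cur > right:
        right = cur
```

Second largest (with repeats) in [6, 16, 20, 5, 10, 18, 14]
`right` takes the values: -inf → 6 → 16 → 18

Answer: 18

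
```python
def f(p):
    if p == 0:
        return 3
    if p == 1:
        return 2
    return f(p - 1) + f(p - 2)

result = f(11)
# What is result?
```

Build up from base cases: f(0)=3, f(1)=2, f(2)=5, f(3)=7, f(4)=12, f(5)=19, f(6)=31, ..., f(11)=343

Answer: 343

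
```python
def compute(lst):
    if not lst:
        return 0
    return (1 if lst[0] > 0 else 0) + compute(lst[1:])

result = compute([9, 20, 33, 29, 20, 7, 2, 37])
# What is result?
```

Count of positive elements in [9, 20, 33, 29, 20, 7, 2, 37] = 8

Answer: 8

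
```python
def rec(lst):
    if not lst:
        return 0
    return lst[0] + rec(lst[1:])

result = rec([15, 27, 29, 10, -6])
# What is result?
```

15 + 27 + 29 + 10 + (-6) + 0 = 75

Answer: 75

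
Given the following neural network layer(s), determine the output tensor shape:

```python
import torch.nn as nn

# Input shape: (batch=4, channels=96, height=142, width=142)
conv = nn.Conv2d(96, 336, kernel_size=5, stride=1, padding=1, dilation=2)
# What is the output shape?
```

Input: (4, 96, 142, 142) -> Output: (4, 336, 136, 136)

Answer: (4, 336, 136, 136)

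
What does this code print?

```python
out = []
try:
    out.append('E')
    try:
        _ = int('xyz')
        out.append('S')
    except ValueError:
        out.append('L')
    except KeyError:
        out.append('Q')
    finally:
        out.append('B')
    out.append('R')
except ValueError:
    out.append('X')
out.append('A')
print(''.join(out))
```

Execution trace: 'E' (try body) → 'L' (inner except ValueError) → 'B' (inner finally) → 'R' (try body, no exception) → 'A' (after the try/except). Output: ELBRA

Answer: ELBRA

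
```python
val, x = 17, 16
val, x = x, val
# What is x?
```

Trace:
`val, x = 17, 16` → val = 17; x = 16
`val, x = x, val` → val = 16; x = 17
So x = 17

Answer: 17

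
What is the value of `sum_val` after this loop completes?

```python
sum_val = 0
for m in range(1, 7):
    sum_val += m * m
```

Sum of squares 1² to 6² = 91
`sum_val` takes the values: 0 → 1 → 5 → 14 → 30 → 55 → 91

Answer: 91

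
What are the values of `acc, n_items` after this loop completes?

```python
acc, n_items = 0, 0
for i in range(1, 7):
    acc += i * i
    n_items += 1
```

Sum of squares and count
`acc, n_items` takes the values: (0, 0) → (1, 0) → (1, 1) → (5, 1) → (5, 2) → (14, 2) → (14, 3) → (30, 3) → (30, 4) → (55, 4) → (55, 5) → (91, 5) → (91, 6)

Answer: 91, 6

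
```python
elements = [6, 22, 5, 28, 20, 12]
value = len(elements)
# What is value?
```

Trace:
`elements = [6, 22, 5, 28, 20, 12]` → elements = [6, 22, 5, 28, 20, 12]
`value = len(elements)` → value = 6
So value = 6

Answer: 6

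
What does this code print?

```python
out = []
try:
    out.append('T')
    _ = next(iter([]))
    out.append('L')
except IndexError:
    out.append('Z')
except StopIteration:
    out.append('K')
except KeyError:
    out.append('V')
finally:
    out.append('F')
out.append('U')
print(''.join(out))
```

Execution trace: 'T' (try body) → 'K' (except StopIteration) → 'F' (finally) → 'U' (after the try/except). Output: TKFU

Answer: TKFU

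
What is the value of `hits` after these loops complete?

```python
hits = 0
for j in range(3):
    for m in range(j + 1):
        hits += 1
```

Triangle: 1 + 2 + ... + 3
`hits` takes the values: 0 → 1 → 2 → 3 → 4 → 5 → 6

Answer: 6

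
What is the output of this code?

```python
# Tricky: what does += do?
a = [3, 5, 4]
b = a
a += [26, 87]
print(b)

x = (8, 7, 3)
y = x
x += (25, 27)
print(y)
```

Key concept: += behavior differs for mutable vs immutable.
Step by step:
`a = [3, 5, 4]` → a = [3, 5, 4]
`b = a` → b = [3, 5, 4] (same object as a)
`a += [26, 87]` → a = [3, 5, 4, 26, 87] (same object as b); b = [3, 5, 4, 26, 87] (same object as a)
`print(b)` → prints [3, 5, 4, 26, 87]
`x = (8, 7, 3)` → x = (8, 7, 3)
`y = x` → y = (8, 7, 3)
`x += (25, 27)` → x = (8, 7, 3, 25, 27)
`print(y)` → prints (8, 7, 3)

Answer:
[3, 5, 4, 26, 87]
(8, 7, 3)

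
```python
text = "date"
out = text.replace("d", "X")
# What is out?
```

Trace:
`text = "date"` → text = 'date'
`out = text.replace("d", "X")` → out = 'Xate'
So out = 'Xate'

Answer: 'Xate'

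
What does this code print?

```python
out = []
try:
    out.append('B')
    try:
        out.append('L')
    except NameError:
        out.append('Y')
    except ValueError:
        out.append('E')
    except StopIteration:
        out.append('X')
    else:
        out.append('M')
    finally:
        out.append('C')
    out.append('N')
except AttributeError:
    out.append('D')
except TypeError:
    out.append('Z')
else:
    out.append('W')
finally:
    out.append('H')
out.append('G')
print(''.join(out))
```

Execution trace: 'B' (try body) → 'L' (inner try body, no exception) → 'M' (inner else) → 'C' (inner finally) → 'N' (try body, no exception) → 'W' (else) → 'H' (finally) → 'G' (after the try/except). Output: BLMCNWHG

Answer: BLMCNWHG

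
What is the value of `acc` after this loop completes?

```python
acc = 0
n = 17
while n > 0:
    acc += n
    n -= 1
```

Sum 17 down to 1
`acc` takes the values: 0 → 17 → 33 → 48 → 62 → 75 → 87 → 98 → 108 → 117 → 125 → 132 → 138 → 143 → 147 → 150 → 152 → 153

Answer: 153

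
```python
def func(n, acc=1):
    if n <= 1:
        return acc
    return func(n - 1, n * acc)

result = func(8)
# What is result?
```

Accumulator trace (n, acc): (8, 1) -> (7, 8) -> (6, 56) -> (5, 336) -> (4, 1680) -> (3, 6720) -> (2, 20160) -> (1, 40320) -> return 40320

Answer: 40320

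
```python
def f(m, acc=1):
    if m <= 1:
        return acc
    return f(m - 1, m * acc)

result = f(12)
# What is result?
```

Accumulator trace (n, acc): (12, 1) -> (11, 12) -> (10, 132) -> (9, 1320) -> (8, 11880) -> (7, 95040) -> (6, 665280) -> (5, 3991680) -> (4, 19958400) -> (3, 79833600) -> (2, 239500800) -> (1, 479001600) -> return 479001600

Answer: 479001600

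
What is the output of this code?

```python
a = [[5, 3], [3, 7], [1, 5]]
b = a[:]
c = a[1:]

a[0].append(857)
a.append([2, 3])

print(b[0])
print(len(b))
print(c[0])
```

Key concept: slice with nested mutation.
Step by step:
`a = [[5, 3], [3, 7], [1, 5]]` → a = [[5, 3], [3, 7], [1, 5]]
`b = a[:]` → b = [[5, 3], [3, 7], [1, 5]]
`c = a[1:]` → c = [[3, 7], [1, 5]]
`a[0].append(857)` → a = [[5, 3, 857], [3, 7], [1, 5]]; b = [[5, 3, 857], [3, 7], [1, 5]]
`a.append([2, 3])` → a = [[5, 3, 857], [3, 7], [1, 5], [2, 3]]
`print(b[0])` → prints [5, 3, 857]
`print(len(b))` → prints 3
`print(c[0])` → prints [3, 7]

Answer:
[5, 3, 857]
3
[3, 7]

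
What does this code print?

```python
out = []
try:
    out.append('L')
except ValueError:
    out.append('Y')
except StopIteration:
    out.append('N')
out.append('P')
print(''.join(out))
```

Execution trace: 'L' (try body, no exception) → 'P' (after the try/except). Output: LP

Answer: LP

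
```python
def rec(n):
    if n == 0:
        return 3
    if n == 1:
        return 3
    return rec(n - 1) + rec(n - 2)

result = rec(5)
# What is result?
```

Build up from base cases: rec(0)=3, rec(1)=3, rec(2)=6, rec(3)=9, rec(4)=15, rec(5)=24

Answer: 24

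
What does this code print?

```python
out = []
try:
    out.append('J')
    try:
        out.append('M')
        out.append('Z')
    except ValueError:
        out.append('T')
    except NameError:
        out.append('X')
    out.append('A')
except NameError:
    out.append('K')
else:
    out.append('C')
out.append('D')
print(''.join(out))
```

Execution trace: 'J' (try body) → 'M' (inner try body) → 'Z' (inner try body, no exception) → 'A' (try body, no exception) → 'C' (else) → 'D' (after the try/except). Output: JMZACD

Answer: JMZACD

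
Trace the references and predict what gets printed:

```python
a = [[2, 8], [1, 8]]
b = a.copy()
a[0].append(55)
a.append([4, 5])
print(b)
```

Key concept: shallow copy with nested lists.
Step by step:
`a = [[2, 8], [1, 8]]` → a = [[2, 8], [1, 8]]
`b = a.copy()` → b = [[2, 8], [1, 8]]
`a[0].append(55)` → a = [[2, 8, 55], [1, 8]]; b = [[2, 8, 55], [1, 8]]
`a.append([4, 5])` → a = [[2, 8, 55], [1, 8], [4, 5]]
`print(b)` → prints [[2, 8, 55], [1, 8]]

Answer: [[2, 8, 55], [1, 8]]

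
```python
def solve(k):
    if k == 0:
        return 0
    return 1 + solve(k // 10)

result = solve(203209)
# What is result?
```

Count of digits of 203209: 6

Answer: 6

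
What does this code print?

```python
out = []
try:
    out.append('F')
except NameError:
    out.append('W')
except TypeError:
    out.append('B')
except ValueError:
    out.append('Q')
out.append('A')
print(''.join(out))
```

Execution trace: 'F' (try body, no exception) → 'A' (after the try/except). Output: FA

Answer: FA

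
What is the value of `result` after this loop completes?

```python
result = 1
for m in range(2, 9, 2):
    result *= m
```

Product of even numbers 2 to 8
`result` takes the values: 1 → 2 → 8 → 48 → 384

Answer: 384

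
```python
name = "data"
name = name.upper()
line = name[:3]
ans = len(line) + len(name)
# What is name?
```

Trace:
`name = "data"` → name = 'data'
`name = name.upper()` → name = 'DATA'
`line = name[:3]` → line = 'DAT'
`ans = len(line) + len(name)` → ans = 7
So name = 'DATA'

Answer: 'DATA'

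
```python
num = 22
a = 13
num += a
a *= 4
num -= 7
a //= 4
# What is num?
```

Trace:
`num = 22` → num = 22
`a = 13` → a = 13
`num += a` → num = 35
`a *= 4` → a = 52
`num -= 7` → num = 28
`a //= 4` → a = 13
So num = 28

Answer: 28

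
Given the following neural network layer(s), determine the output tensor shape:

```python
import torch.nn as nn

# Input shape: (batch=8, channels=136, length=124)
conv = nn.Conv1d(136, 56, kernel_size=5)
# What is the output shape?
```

Input: (8, 136, 124) -> Output: (8, 56, 120)

Answer: (8, 56, 120)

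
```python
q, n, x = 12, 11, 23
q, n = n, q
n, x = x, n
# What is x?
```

Trace:
`q, n, x = 12, 11, 23` → q = 12; n = 11; x = 23
`q, n = n, q` → q = 11; n = 12
`n, x = x, n` → n = 23; x = 12
So x = 12

Answer: 12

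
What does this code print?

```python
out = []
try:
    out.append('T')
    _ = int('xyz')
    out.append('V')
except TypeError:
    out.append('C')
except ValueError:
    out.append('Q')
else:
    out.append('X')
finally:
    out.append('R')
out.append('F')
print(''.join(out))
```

Execution trace: 'T' (try body) → 'Q' (except ValueError) → 'R' (finally) → 'F' (after the try/except). Output: TQRF

Answer: TQRF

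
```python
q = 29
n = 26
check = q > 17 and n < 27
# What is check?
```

Trace:
`q = 29` → q = 29
`n = 26` → n = 26
`check = q > 17 and n < 27` → check = True
So check = True

Answer: True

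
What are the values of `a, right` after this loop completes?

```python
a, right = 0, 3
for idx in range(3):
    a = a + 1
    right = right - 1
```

a goes 0→3, right goes 3→0
`a, right` takes the values: (0, 3) → (1, 3) → (1, 2) → (2, 2) → (2, 1) → (3, 1) → (3, 0)

Answer: 3, 0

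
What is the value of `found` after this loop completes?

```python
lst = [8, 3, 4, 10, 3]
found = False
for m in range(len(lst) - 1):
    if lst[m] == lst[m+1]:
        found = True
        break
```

Check consecutive duplicates in [8, 3, 4, 10, 3]
`found` takes the values: False

Answer: False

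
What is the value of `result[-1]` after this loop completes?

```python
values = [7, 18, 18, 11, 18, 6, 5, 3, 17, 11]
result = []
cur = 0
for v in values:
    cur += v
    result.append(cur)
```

Cumulative sum ends at 114
`result` takes the values: [] → [7] → [7, 25] → [7, 25, 43] → [7, 25, 43, 54] → [7, 25, 43, 54, 72] → [7, 25, 43, 54, 72, 78] → [7, 25, 43, 54, 72, 78, 83] → [7, 25, 43, 54, 72, 78, 83, 86] → [7, 25, 43, 54, 72, 78, 83, 86, 103] → [7, 25, 43, 54, 72, 78, 83, 86, 103, 114]
So `result[-1]` = 114

Answer: 114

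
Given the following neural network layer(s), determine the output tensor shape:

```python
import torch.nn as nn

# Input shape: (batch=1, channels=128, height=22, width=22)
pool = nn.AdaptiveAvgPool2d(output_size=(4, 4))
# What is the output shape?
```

Input: (1, 128, 22, 22) -> Output: (1, 128, 4, 4)

Answer: (1, 128, 4, 4)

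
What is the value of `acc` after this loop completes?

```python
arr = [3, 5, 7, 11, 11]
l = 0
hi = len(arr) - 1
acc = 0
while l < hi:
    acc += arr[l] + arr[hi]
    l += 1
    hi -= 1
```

Sum of pairs from ends
`acc` takes the values: 0 → 14 → 30

Answer: 30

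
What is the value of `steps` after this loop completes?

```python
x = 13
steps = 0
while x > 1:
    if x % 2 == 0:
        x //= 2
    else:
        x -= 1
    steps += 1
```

Steps to reduce 13 to 1
`steps` takes the values: 0 → 1 → 2 → 3 → 4 → 5

Answer: 5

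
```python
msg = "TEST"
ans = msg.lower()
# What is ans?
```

Trace:
`msg = "TEST"` → msg = 'TEST'
`ans = msg.lower()` → ans = 'test'
So ans = 'test'

Answer: 'test'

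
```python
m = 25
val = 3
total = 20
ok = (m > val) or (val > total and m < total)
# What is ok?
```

Trace:
`m = 25` → m = 25
`val = 3` → val = 3
`total = 20` → total = 20
`ok = (m > val) or (val > total and m < total)` → ok = True
So ok = True

Answer: True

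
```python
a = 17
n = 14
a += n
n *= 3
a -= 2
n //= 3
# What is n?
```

Trace:
`a = 17` → a = 17
`n = 14` → n = 14
`a += n` → a = 31
`n *= 3` → n = 42
`a -= 2` → a = 29
`n //= 3` → n = 14
So n = 14

Answer: 14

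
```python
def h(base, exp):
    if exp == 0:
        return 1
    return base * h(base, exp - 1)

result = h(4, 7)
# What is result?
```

h(4, 7) = 4 * 4 * 4 * 4 * 4 * 4 * 4 = 16384

Answer: 16384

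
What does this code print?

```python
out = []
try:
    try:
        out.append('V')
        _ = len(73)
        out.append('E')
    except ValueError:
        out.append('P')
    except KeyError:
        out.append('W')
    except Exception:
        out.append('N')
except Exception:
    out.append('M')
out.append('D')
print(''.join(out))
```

Execution trace: 'V' (inner try body) → 'N' (inner except Exception) → 'D' (after the try/except). Output: VND

Answer: VND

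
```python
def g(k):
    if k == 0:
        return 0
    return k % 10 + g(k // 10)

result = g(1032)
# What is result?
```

Sum of digits of 1032: 2 + 3 + 0 + 1 = 6

Answer: 6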